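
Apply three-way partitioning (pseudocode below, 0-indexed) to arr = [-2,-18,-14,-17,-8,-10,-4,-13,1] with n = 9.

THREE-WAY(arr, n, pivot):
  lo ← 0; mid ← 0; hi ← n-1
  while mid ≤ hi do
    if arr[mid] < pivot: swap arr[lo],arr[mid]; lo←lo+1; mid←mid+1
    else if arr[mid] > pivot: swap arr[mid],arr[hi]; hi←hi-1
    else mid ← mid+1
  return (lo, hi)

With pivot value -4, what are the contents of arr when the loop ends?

pivot = -4; lo=0, mid=0, hi=8
arr[mid]=-2>-4: swap arr[0],arr[8]; hi=7 → [1,-18,-14,-17,-8,-10,-4,-13,-2]
arr[mid]=1>-4: swap arr[0],arr[7]; hi=6 → [-13,-18,-14,-17,-8,-10,-4,1,-2]
arr[mid]=-13<-4: swap arr[0],arr[0]; lo=1,mid=1 → [-13,-18,-14,-17,-8,-10,-4,1,-2]
arr[mid]=-18<-4: swap arr[1],arr[1]; lo=2,mid=2 → [-13,-18,-14,-17,-8,-10,-4,1,-2]
arr[mid]=-14<-4: swap arr[2],arr[2]; lo=3,mid=3 → [-13,-18,-14,-17,-8,-10,-4,1,-2]
arr[mid]=-17<-4: swap arr[3],arr[3]; lo=4,mid=4 → [-13,-18,-14,-17,-8,-10,-4,1,-2]
arr[mid]=-8<-4: swap arr[4],arr[4]; lo=5,mid=5 → [-13,-18,-14,-17,-8,-10,-4,1,-2]
arr[mid]=-10<-4: swap arr[5],arr[5]; lo=6,mid=6 → [-13,-18,-14,-17,-8,-10,-4,1,-2]
arr[mid]=-4=-4: mid=7
end: lo=6, hi=6; arr = [-13,-18,-14,-17,-8,-10,-4,1,-2]

[-13,-18,-14,-17,-8,-10,-4,1,-2]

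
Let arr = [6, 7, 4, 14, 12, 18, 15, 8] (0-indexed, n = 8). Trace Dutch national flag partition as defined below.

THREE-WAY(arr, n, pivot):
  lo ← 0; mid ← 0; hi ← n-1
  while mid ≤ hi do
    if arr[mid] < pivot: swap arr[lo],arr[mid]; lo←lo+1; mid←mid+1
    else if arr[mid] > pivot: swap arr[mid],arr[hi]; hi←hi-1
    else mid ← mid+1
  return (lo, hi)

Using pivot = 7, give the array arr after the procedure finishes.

pivot = 7; lo=0, mid=0, hi=7
arr[mid]=6<7: swap arr[0],arr[0]; lo=1,mid=1 → [6, 7, 4, 14, 12, 18, 15, 8]
arr[mid]=7=7: mid=2
arr[mid]=4<7: swap arr[1],arr[2]; lo=2,mid=3 → [6, 4, 7, 14, 12, 18, 15, 8]
arr[mid]=14>7: swap arr[3],arr[7]; hi=6 → [6, 4, 7, 8, 12, 18, 15, 14]
arr[mid]=8>7: swap arr[3],arr[6]; hi=5 → [6, 4, 7, 15, 12, 18, 8, 14]
arr[mid]=15>7: swap arr[3],arr[5]; hi=4 → [6, 4, 7, 18, 12, 15, 8, 14]
arr[mid]=18>7: swap arr[3],arr[4]; hi=3 → [6, 4, 7, 12, 18, 15, 8, 14]
arr[mid]=12>7: swap arr[3],arr[3]; hi=2 → [6, 4, 7, 12, 18, 15, 8, 14]
end: lo=2, hi=2; arr = [6, 4, 7, 12, 18, 15, 8, 14]

[6, 4, 7, 12, 18, 15, 8, 14]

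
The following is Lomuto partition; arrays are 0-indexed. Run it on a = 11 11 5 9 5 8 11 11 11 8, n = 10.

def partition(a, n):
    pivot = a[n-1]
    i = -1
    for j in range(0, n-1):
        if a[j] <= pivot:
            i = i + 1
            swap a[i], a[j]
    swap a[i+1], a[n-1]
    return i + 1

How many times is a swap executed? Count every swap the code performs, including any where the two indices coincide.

4

pivot = a[9] = 8; i = -1
j=0: a[0]=11 > 8 → no swap
j=1: a[1]=11 > 8 → no swap
j=2: a[2]=5 ≤ 8 → i=0, swap a[0],a[2] → 5 11 11 9 5 8 11 11 11 8
j=3: a[3]=9 > 8 → no swap
j=4: a[4]=5 ≤ 8 → i=1, swap a[1],a[4] → 5 5 11 9 11 8 11 11 11 8
j=5: a[5]=8 ≤ 8 → i=2, swap a[2],a[5] → 5 5 8 9 11 11 11 11 11 8
j=6: a[6]=11 > 8 → no swap
j=7: a[7]=11 > 8 → no swap
j=8: a[8]=11 > 8 → no swap
final swap a[3],a[9] → 5 5 8 8 11 11 11 11 11 9; return 3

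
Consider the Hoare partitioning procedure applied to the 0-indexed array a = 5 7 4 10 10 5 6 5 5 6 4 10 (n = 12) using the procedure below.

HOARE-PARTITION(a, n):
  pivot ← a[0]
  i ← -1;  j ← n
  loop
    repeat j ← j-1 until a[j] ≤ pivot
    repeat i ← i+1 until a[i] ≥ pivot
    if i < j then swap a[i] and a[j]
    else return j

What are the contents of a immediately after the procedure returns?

4 5 4 5 5 10 6 10 7 6 5 10

pivot = a[0] = 5; i = -1, j = 12
j→10 (a[10]=4≤5), i→0 (a[0]=5≥5); i<j, swap → 4 7 4 10 10 5 6 5 5 6 5 10
j→8 (a[8]=5≤5), i→1 (a[1]=7≥5); i<j, swap → 4 5 4 10 10 5 6 5 7 6 5 10
j→7 (a[7]=5≤5), i→3 (a[3]=10≥5); i<j, swap → 4 5 4 5 10 5 6 10 7 6 5 10
j→5 (a[5]=5≤5), i→4 (a[4]=10≥5); i<j, swap → 4 5 4 5 5 10 6 10 7 6 5 10
j→4, i→5; i≥j, return j=4. a = 4 5 4 5 5 10 6 10 7 6 5 10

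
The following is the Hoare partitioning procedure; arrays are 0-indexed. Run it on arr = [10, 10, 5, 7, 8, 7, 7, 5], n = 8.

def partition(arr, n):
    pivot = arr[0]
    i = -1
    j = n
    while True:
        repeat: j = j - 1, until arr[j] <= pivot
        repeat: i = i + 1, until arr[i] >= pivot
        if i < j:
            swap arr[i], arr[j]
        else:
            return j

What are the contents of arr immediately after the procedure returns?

[5, 7, 5, 7, 8, 7, 10, 10]

pivot = arr[0] = 10; i = -1, j = 8
j→7 (arr[7]=5≤10), i→0 (arr[0]=10≥10); i<j, swap → [5, 10, 5, 7, 8, 7, 7, 10]
j→6 (arr[6]=7≤10), i→1 (arr[1]=10≥10); i<j, swap → [5, 7, 5, 7, 8, 7, 10, 10]
j→5, i→6; i≥j, return j=5. arr = [5, 7, 5, 7, 8, 7, 10, 10]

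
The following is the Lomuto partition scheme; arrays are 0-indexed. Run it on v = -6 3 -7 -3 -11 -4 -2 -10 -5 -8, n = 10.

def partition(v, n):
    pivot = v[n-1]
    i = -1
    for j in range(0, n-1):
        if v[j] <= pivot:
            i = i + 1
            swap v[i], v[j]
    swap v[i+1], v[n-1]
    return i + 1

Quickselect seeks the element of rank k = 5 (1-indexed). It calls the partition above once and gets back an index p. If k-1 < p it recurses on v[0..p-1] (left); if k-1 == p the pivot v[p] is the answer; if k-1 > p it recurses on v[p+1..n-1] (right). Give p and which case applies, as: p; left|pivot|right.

pivot=-8, i=-1
j=0: -6>-8, skip
j=1: 3>-8, skip
j=2: -7>-8, skip
j=3: -3>-8, skip
j=4: -11≤-8, i=0, swap(0,4) ⇒ -11 3 -7 -3 -6 -4 -2 -10 -5 -8
j=5: -4>-8, skip
j=6: -2>-8, skip
j=7: -10≤-8, i=1, swap(1,7) ⇒ -11 -10 -7 -3 -6 -4 -2 3 -5 -8
j=8: -5>-8, skip
swap(2,9) ⇒ -11 -10 -8 -3 -6 -4 -2 3 -5 -7; return 2
p = 2; k-1 = 4 > 2 ⇒ right

2; right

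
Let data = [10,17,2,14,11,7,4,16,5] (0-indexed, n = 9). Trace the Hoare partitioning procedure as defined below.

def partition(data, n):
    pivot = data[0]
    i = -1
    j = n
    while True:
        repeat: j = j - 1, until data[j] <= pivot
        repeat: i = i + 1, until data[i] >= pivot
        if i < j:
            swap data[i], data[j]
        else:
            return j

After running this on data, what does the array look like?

[5,4,2,7,11,14,17,16,10]

pivot=10
j stops at 8 (5), i stops at 0 (10); swap ⇒ [5,17,2,14,11,7,4,16,10]
j stops at 6 (4), i stops at 1 (17); swap ⇒ [5,4,2,14,11,7,17,16,10]
j stops at 5 (7), i stops at 3 (14); swap ⇒ [5,4,2,7,11,14,17,16,10]
j stops at 3, i stops at 4; i≥j ⇒ return 3. data=[5,4,2,7,11,14,17,16,10]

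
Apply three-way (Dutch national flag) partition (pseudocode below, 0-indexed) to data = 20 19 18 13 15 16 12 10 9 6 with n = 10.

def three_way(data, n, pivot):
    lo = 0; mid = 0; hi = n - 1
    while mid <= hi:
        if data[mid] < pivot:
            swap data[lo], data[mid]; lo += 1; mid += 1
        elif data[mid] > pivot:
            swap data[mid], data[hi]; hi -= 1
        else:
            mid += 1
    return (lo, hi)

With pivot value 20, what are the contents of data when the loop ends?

pivot = 20; lo=0, mid=0, hi=9
data[mid]=20=20: mid=1
data[mid]=19<20: swap data[0],data[1]; lo=1,mid=2 → 19 20 18 13 15 16 12 10 9 6
data[mid]=18<20: swap data[1],data[2]; lo=2,mid=3 → 19 18 20 13 15 16 12 10 9 6
data[mid]=13<20: swap data[2],data[3]; lo=3,mid=4 → 19 18 13 20 15 16 12 10 9 6
data[mid]=15<20: swap data[3],data[4]; lo=4,mid=5 → 19 18 13 15 20 16 12 10 9 6
data[mid]=16<20: swap data[4],data[5]; lo=5,mid=6 → 19 18 13 15 16 20 12 10 9 6
data[mid]=12<20: swap data[5],data[6]; lo=6,mid=7 → 19 18 13 15 16 12 20 10 9 6
data[mid]=10<20: swap data[6],data[7]; lo=7,mid=8 → 19 18 13 15 16 12 10 20 9 6
data[mid]=9<20: swap data[7],data[8]; lo=8,mid=9 → 19 18 13 15 16 12 10 9 20 6
data[mid]=6<20: swap data[8],data[9]; lo=9,mid=10 → 19 18 13 15 16 12 10 9 6 20
end: lo=9, hi=9; data = 19 18 13 15 16 12 10 9 6 20

19 18 13 15 16 12 10 9 6 20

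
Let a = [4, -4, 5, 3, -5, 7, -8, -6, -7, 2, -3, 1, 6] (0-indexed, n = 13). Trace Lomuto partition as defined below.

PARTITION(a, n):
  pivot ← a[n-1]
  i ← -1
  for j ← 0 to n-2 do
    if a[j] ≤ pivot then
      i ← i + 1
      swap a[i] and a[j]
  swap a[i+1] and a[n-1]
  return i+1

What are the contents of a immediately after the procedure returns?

pivot=6, i=-1
j=0: 4≤6, i=0, swap(0,0) ⇒ [4, -4, 5, 3, -5, 7, -8, -6, -7, 2, -3, 1, 6]
j=1: -4≤6, i=1, swap(1,1) ⇒ [4, -4, 5, 3, -5, 7, -8, -6, -7, 2, -3, 1, 6]
j=2: 5≤6, i=2, swap(2,2) ⇒ [4, -4, 5, 3, -5, 7, -8, -6, -7, 2, -3, 1, 6]
j=3: 3≤6, i=3, swap(3,3) ⇒ [4, -4, 5, 3, -5, 7, -8, -6, -7, 2, -3, 1, 6]
j=4: -5≤6, i=4, swap(4,4) ⇒ [4, -4, 5, 3, -5, 7, -8, -6, -7, 2, -3, 1, 6]
j=5: 7>6, skip
j=6: -8≤6, i=5, swap(5,6) ⇒ [4, -4, 5, 3, -5, -8, 7, -6, -7, 2, -3, 1, 6]
j=7: -6≤6, i=6, swap(6,7) ⇒ [4, -4, 5, 3, -5, -8, -6, 7, -7, 2, -3, 1, 6]
j=8: -7≤6, i=7, swap(7,8) ⇒ [4, -4, 5, 3, -5, -8, -6, -7, 7, 2, -3, 1, 6]
j=9: 2≤6, i=8, swap(8,9) ⇒ [4, -4, 5, 3, -5, -8, -6, -7, 2, 7, -3, 1, 6]
j=10: -3≤6, i=9, swap(9,10) ⇒ [4, -4, 5, 3, -5, -8, -6, -7, 2, -3, 7, 1, 6]
j=11: 1≤6, i=10, swap(10,11) ⇒ [4, -4, 5, 3, -5, -8, -6, -7, 2, -3, 1, 7, 6]
swap(11,12) ⇒ [4, -4, 5, 3, -5, -8, -6, -7, 2, -3, 1, 6, 7]; return 11

[4, -4, 5, 3, -5, -8, -6, -7, 2, -3, 1, 6, 7]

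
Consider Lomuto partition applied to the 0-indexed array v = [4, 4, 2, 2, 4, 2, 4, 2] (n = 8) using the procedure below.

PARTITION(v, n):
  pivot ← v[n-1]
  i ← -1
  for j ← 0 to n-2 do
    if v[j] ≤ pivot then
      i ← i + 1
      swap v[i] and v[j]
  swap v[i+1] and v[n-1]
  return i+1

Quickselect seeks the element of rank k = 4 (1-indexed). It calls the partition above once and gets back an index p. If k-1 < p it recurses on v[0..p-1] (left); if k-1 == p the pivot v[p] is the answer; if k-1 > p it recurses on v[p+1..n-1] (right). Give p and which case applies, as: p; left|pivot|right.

pivot=2, i=-1
j=0: 4>2, skip
j=1: 4>2, skip
j=2: 2≤2, i=0, swap(0,2) ⇒ [2, 4, 4, 2, 4, 2, 4, 2]
j=3: 2≤2, i=1, swap(1,3) ⇒ [2, 2, 4, 4, 4, 2, 4, 2]
j=4: 4>2, skip
j=5: 2≤2, i=2, swap(2,5) ⇒ [2, 2, 2, 4, 4, 4, 4, 2]
j=6: 4>2, skip
swap(3,7) ⇒ [2, 2, 2, 2, 4, 4, 4, 4]; return 3
p = 3; k-1 = 3 == 3 ⇒ pivot

3; pivot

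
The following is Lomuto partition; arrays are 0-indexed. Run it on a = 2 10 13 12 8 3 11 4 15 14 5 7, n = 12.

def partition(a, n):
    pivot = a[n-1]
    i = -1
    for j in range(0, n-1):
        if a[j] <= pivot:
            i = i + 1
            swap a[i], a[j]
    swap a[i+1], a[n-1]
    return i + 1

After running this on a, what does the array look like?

pivot = a[11] = 7; i = -1
j=0: a[0]=2 ≤ 7 → i=0, swap a[0],a[0] (no change) → 2 10 13 12 8 3 11 4 15 14 5 7
j=1: a[1]=10 > 7 → no swap
j=2: a[2]=13 > 7 → no swap
j=3: a[3]=12 > 7 → no swap
j=4: a[4]=8 > 7 → no swap
j=5: a[5]=3 ≤ 7 → i=1, swap a[1],a[5] → 2 3 13 12 8 10 11 4 15 14 5 7
j=6: a[6]=11 > 7 → no swap
j=7: a[7]=4 ≤ 7 → i=2, swap a[2],a[7] → 2 3 4 12 8 10 11 13 15 14 5 7
j=8: a[8]=15 > 7 → no swap
j=9: a[9]=14 > 7 → no swap
j=10: a[10]=5 ≤ 7 → i=3, swap a[3],a[10] → 2 3 4 5 8 10 11 13 15 14 12 7
final swap a[4],a[11] → 2 3 4 5 7 10 11 13 15 14 12 8; return 4

2 3 4 5 7 10 11 13 15 14 12 8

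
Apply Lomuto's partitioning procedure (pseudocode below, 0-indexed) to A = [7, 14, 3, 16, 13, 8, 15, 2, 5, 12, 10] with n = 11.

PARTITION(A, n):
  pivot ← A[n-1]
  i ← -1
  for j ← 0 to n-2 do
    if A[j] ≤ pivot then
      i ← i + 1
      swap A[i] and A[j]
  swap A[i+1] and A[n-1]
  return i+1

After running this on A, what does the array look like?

[7, 3, 8, 2, 5, 10, 15, 16, 13, 12, 14]

pivot=10, i=-1
j=0: 7≤10, i=0, swap(0,0) ⇒ [7, 14, 3, 16, 13, 8, 15, 2, 5, 12, 10]
j=1: 14>10, skip
j=2: 3≤10, i=1, swap(1,2) ⇒ [7, 3, 14, 16, 13, 8, 15, 2, 5, 12, 10]
j=3: 16>10, skip
j=4: 13>10, skip
j=5: 8≤10, i=2, swap(2,5) ⇒ [7, 3, 8, 16, 13, 14, 15, 2, 5, 12, 10]
j=6: 15>10, skip
j=7: 2≤10, i=3, swap(3,7) ⇒ [7, 3, 8, 2, 13, 14, 15, 16, 5, 12, 10]
j=8: 5≤10, i=4, swap(4,8) ⇒ [7, 3, 8, 2, 5, 14, 15, 16, 13, 12, 10]
j=9: 12>10, skip
swap(5,10) ⇒ [7, 3, 8, 2, 5, 10, 15, 16, 13, 12, 14]; return 5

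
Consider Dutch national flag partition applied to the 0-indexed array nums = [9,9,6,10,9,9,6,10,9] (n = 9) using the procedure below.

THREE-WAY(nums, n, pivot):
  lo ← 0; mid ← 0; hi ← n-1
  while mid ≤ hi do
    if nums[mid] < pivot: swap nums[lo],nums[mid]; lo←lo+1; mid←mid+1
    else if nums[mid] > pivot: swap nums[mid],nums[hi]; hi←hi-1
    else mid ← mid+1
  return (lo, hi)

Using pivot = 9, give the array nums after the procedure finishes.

[6,6,9,9,9,9,9,10,10]

pivot = 9; lo=0, mid=0, hi=8
nums[mid]=9=9: mid=1
nums[mid]=9=9: mid=2
nums[mid]=6<9: swap nums[0],nums[2]; lo=1,mid=3 → [6,9,9,10,9,9,6,10,9]
nums[mid]=10>9: swap nums[3],nums[8]; hi=7 → [6,9,9,9,9,9,6,10,10]
nums[mid]=9=9: mid=4
nums[mid]=9=9: mid=5
nums[mid]=9=9: mid=6
nums[mid]=6<9: swap nums[1],nums[6]; lo=2,mid=7 → [6,6,9,9,9,9,9,10,10]
nums[mid]=10>9: swap nums[7],nums[7]; hi=6 → [6,6,9,9,9,9,9,10,10]
end: lo=2, hi=6; nums = [6,6,9,9,9,9,9,10,10]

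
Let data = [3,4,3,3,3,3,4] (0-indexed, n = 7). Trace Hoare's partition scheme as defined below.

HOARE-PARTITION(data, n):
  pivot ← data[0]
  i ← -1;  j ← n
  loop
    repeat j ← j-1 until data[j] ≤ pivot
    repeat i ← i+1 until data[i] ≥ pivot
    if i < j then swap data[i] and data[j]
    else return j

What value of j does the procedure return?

pivot=3
j stops at 5 (3), i stops at 0 (3); swap ⇒ [3,4,3,3,3,3,4]
j stops at 4 (3), i stops at 1 (4); swap ⇒ [3,3,3,3,4,3,4]
j stops at 3 (3), i stops at 2 (3); swap ⇒ [3,3,3,3,4,3,4]
j stops at 2, i stops at 3; i≥j ⇒ return 2. data=[3,3,3,3,4,3,4]

2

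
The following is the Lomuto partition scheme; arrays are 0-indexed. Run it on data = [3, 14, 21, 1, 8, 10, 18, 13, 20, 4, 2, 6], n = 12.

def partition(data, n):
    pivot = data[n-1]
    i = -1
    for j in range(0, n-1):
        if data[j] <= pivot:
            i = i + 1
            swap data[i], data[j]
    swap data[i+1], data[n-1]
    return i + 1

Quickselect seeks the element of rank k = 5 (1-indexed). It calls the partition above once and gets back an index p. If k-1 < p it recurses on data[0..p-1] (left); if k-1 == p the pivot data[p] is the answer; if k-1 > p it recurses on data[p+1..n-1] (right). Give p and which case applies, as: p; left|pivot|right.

4; pivot

pivot=6, i=-1
j=0: 3≤6, i=0, swap(0,0) ⇒ [3, 14, 21, 1, 8, 10, 18, 13, 20, 4, 2, 6]
j=1: 14>6, skip
j=2: 21>6, skip
j=3: 1≤6, i=1, swap(1,3) ⇒ [3, 1, 21, 14, 8, 10, 18, 13, 20, 4, 2, 6]
j=4: 8>6, skip
j=5: 10>6, skip
j=6: 18>6, skip
j=7: 13>6, skip
j=8: 20>6, skip
j=9: 4≤6, i=2, swap(2,9) ⇒ [3, 1, 4, 14, 8, 10, 18, 13, 20, 21, 2, 6]
j=10: 2≤6, i=3, swap(3,10) ⇒ [3, 1, 4, 2, 8, 10, 18, 13, 20, 21, 14, 6]
swap(4,11) ⇒ [3, 1, 4, 2, 6, 10, 18, 13, 20, 21, 14, 8]; return 4
p = 4; k-1 = 4 == 4 ⇒ pivot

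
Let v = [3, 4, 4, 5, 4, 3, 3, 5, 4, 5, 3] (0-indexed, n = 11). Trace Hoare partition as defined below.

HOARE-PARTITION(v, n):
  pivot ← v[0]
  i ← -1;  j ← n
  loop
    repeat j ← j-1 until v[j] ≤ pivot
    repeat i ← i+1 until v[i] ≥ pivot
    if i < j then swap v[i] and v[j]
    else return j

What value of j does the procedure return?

pivot = v[0] = 3; i = -1, j = 11
j→10 (v[10]=3≤3), i→0 (v[0]=3≥3); i<j, swap → [3, 4, 4, 5, 4, 3, 3, 5, 4, 5, 3]
j→6 (v[6]=3≤3), i→1 (v[1]=4≥3); i<j, swap → [3, 3, 4, 5, 4, 3, 4, 5, 4, 5, 3]
j→5 (v[5]=3≤3), i→2 (v[2]=4≥3); i<j, swap → [3, 3, 3, 5, 4, 4, 4, 5, 4, 5, 3]
j→2, i→3; i≥j, return j=2. v = [3, 3, 3, 5, 4, 4, 4, 5, 4, 5, 3]

2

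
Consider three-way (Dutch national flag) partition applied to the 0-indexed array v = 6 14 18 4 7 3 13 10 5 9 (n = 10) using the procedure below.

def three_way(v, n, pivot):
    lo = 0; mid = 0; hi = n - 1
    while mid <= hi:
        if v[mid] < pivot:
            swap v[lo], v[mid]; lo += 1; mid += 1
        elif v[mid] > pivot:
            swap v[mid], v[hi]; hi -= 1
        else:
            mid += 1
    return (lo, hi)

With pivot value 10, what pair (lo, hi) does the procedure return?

(6, 6)

lo=0 mid=0 hi=9
6<10: swap(0,0), lo=1 mid=1 ⇒ 6 14 18 4 7 3 13 10 5 9
14>10: swap(1,9), hi=8 ⇒ 6 9 18 4 7 3 13 10 5 14
9<10: swap(1,1), lo=2 mid=2 ⇒ 6 9 18 4 7 3 13 10 5 14
18>10: swap(2,8), hi=7 ⇒ 6 9 5 4 7 3 13 10 18 14
5<10: swap(2,2), lo=3 mid=3 ⇒ 6 9 5 4 7 3 13 10 18 14
4<10: swap(3,3), lo=4 mid=4 ⇒ 6 9 5 4 7 3 13 10 18 14
7<10: swap(4,4), lo=5 mid=5 ⇒ 6 9 5 4 7 3 13 10 18 14
3<10: swap(5,5), lo=6 mid=6 ⇒ 6 9 5 4 7 3 13 10 18 14
13>10: swap(6,7), hi=6 ⇒ 6 9 5 4 7 3 10 13 18 14
10=10: mid=7
done. lo=6 hi=6; v=6 9 5 4 7 3 10 13 18 14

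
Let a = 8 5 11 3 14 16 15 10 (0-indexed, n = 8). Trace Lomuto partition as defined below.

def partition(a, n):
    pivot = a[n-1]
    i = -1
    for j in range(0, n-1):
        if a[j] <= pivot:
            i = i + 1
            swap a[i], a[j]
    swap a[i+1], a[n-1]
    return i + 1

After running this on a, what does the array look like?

8 5 3 10 14 16 15 11

pivot = a[7] = 10; i = -1
j=0: a[0]=8 ≤ 10 → i=0, swap a[0],a[0] (no change) → 8 5 11 3 14 16 15 10
j=1: a[1]=5 ≤ 10 → i=1, swap a[1],a[1] (no change) → 8 5 11 3 14 16 15 10
j=2: a[2]=11 > 10 → no swap
j=3: a[3]=3 ≤ 10 → i=2, swap a[2],a[3] → 8 5 3 11 14 16 15 10
j=4: a[4]=14 > 10 → no swap
j=5: a[5]=16 > 10 → no swap
j=6: a[6]=15 > 10 → no swap
final swap a[3],a[7] → 8 5 3 10 14 16 15 11; return 3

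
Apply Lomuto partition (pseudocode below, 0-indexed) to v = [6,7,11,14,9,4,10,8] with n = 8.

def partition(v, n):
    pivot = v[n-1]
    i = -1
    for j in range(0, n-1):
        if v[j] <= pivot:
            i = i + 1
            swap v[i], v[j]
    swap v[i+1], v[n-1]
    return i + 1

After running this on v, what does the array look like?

pivot=8, i=-1
j=0: 6≤8, i=0, swap(0,0) ⇒ [6,7,11,14,9,4,10,8]
j=1: 7≤8, i=1, swap(1,1) ⇒ [6,7,11,14,9,4,10,8]
j=2: 11>8, skip
j=3: 14>8, skip
j=4: 9>8, skip
j=5: 4≤8, i=2, swap(2,5) ⇒ [6,7,4,14,9,11,10,8]
j=6: 10>8, skip
swap(3,7) ⇒ [6,7,4,8,9,11,10,14]; return 3

[6,7,4,8,9,11,10,14]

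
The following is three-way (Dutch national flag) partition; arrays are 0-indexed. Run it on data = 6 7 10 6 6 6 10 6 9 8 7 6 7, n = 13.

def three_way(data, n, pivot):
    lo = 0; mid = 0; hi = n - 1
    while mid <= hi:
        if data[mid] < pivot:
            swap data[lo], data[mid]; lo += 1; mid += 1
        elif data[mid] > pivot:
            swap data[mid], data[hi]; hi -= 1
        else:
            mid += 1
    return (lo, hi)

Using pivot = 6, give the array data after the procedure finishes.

6 6 6 6 6 6 10 9 8 7 10 7 7

pivot = 6; lo=0, mid=0, hi=12
data[mid]=6=6: mid=1
data[mid]=7>6: swap data[1],data[12]; hi=11 → 6 7 10 6 6 6 10 6 9 8 7 6 7
data[mid]=7>6: swap data[1],data[11]; hi=10 → 6 6 10 6 6 6 10 6 9 8 7 7 7
data[mid]=6=6: mid=2
data[mid]=10>6: swap data[2],data[10]; hi=9 → 6 6 7 6 6 6 10 6 9 8 10 7 7
data[mid]=7>6: swap data[2],data[9]; hi=8 → 6 6 8 6 6 6 10 6 9 7 10 7 7
data[mid]=8>6: swap data[2],data[8]; hi=7 → 6 6 9 6 6 6 10 6 8 7 10 7 7
data[mid]=9>6: swap data[2],data[7]; hi=6 → 6 6 6 6 6 6 10 9 8 7 10 7 7
data[mid]=6=6: mid=3
data[mid]=6=6: mid=4
data[mid]=6=6: mid=5
data[mid]=6=6: mid=6
data[mid]=10>6: swap data[6],data[6]; hi=5 → 6 6 6 6 6 6 10 9 8 7 10 7 7
end: lo=0, hi=5; data = 6 6 6 6 6 6 10 9 8 7 10 7 7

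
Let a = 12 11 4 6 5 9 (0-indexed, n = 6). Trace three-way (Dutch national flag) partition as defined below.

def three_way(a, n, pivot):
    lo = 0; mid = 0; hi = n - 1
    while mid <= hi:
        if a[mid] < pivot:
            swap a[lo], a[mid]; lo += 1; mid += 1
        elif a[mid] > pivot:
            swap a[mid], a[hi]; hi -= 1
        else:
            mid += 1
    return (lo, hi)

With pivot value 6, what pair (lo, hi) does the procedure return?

pivot = 6; lo=0, mid=0, hi=5
a[mid]=12>6: swap a[0],a[5]; hi=4 → 9 11 4 6 5 12
a[mid]=9>6: swap a[0],a[4]; hi=3 → 5 11 4 6 9 12
a[mid]=5<6: swap a[0],a[0]; lo=1,mid=1 → 5 11 4 6 9 12
a[mid]=11>6: swap a[1],a[3]; hi=2 → 5 6 4 11 9 12
a[mid]=6=6: mid=2
a[mid]=4<6: swap a[1],a[2]; lo=2,mid=3 → 5 4 6 11 9 12
end: lo=2, hi=2; a = 5 4 6 11 9 12

(2, 2)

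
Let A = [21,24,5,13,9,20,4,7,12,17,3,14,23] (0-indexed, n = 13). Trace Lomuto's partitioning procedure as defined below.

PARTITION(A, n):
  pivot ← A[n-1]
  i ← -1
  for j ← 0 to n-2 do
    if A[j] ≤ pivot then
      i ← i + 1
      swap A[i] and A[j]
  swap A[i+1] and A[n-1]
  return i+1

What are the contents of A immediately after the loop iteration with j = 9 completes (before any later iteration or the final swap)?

pivot=23, i=-1
j=0: 21≤23, i=0, swap(0,0) ⇒ [21,24,5,13,9,20,4,7,12,17,3,14,23]
j=1: 24>23, skip
j=2: 5≤23, i=1, swap(1,2) ⇒ [21,5,24,13,9,20,4,7,12,17,3,14,23]
j=3: 13≤23, i=2, swap(2,3) ⇒ [21,5,13,24,9,20,4,7,12,17,3,14,23]
j=4: 9≤23, i=3, swap(3,4) ⇒ [21,5,13,9,24,20,4,7,12,17,3,14,23]
j=5: 20≤23, i=4, swap(4,5) ⇒ [21,5,13,9,20,24,4,7,12,17,3,14,23]
j=6: 4≤23, i=5, swap(5,6) ⇒ [21,5,13,9,20,4,24,7,12,17,3,14,23]
j=7: 7≤23, i=6, swap(6,7) ⇒ [21,5,13,9,20,4,7,24,12,17,3,14,23]
j=8: 12≤23, i=7, swap(7,8) ⇒ [21,5,13,9,20,4,7,12,24,17,3,14,23]
j=9: 17≤23, i=8, swap(8,9) ⇒ [21,5,13,9,20,4,7,12,17,24,3,14,23]
(after j=9) A = [21,5,13,9,20,4,7,12,17,24,3,14,23]

[21,5,13,9,20,4,7,12,17,24,3,14,23]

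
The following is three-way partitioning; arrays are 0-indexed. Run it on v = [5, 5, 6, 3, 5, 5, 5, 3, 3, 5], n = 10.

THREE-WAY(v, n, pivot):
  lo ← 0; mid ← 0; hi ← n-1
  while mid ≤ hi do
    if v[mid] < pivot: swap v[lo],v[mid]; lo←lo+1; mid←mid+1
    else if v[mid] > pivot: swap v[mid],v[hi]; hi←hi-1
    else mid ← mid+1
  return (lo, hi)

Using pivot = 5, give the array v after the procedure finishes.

lo=0 mid=0 hi=9
5=5: mid=1
5=5: mid=2
6>5: swap(2,9), hi=8 ⇒ [5, 5, 5, 3, 5, 5, 5, 3, 3, 6]
5=5: mid=3
3<5: swap(0,3), lo=1 mid=4 ⇒ [3, 5, 5, 5, 5, 5, 5, 3, 3, 6]
5=5: mid=5
5=5: mid=6
5=5: mid=7
3<5: swap(1,7), lo=2 mid=8 ⇒ [3, 3, 5, 5, 5, 5, 5, 5, 3, 6]
3<5: swap(2,8), lo=3 mid=9 ⇒ [3, 3, 3, 5, 5, 5, 5, 5, 5, 6]
done. lo=3 hi=8; v=[3, 3, 3, 5, 5, 5, 5, 5, 5, 6]

[3, 3, 3, 5, 5, 5, 5, 5, 5, 6]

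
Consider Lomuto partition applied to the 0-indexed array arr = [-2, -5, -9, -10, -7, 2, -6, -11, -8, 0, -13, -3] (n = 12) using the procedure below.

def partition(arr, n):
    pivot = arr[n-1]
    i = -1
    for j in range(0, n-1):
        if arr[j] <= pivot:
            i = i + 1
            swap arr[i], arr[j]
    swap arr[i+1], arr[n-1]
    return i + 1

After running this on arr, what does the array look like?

pivot = arr[11] = -3; i = -1
j=0: arr[0]=-2 > -3 → no swap
j=1: arr[1]=-5 ≤ -3 → i=0, swap arr[0],arr[1] → [-5, -2, -9, -10, -7, 2, -6, -11, -8, 0, -13, -3]
j=2: arr[2]=-9 ≤ -3 → i=1, swap arr[1],arr[2] → [-5, -9, -2, -10, -7, 2, -6, -11, -8, 0, -13, -3]
j=3: arr[3]=-10 ≤ -3 → i=2, swap arr[2],arr[3] → [-5, -9, -10, -2, -7, 2, -6, -11, -8, 0, -13, -3]
j=4: arr[4]=-7 ≤ -3 → i=3, swap arr[3],arr[4] → [-5, -9, -10, -7, -2, 2, -6, -11, -8, 0, -13, -3]
j=5: arr[5]=2 > -3 → no swap
j=6: arr[6]=-6 ≤ -3 → i=4, swap arr[4],arr[6] → [-5, -9, -10, -7, -6, 2, -2, -11, -8, 0, -13, -3]
j=7: arr[7]=-11 ≤ -3 → i=5, swap arr[5],arr[7] → [-5, -9, -10, -7, -6, -11, -2, 2, -8, 0, -13, -3]
j=8: arr[8]=-8 ≤ -3 → i=6, swap arr[6],arr[8] → [-5, -9, -10, -7, -6, -11, -8, 2, -2, 0, -13, -3]
j=9: arr[9]=0 > -3 → no swap
j=10: arr[10]=-13 ≤ -3 → i=7, swap arr[7],arr[10] → [-5, -9, -10, -7, -6, -11, -8, -13, -2, 0, 2, -3]
final swap arr[8],arr[11] → [-5, -9, -10, -7, -6, -11, -8, -13, -3, 0, 2, -2]; return 8

[-5, -9, -10, -7, -6, -11, -8, -13, -3, 0, 2, -2]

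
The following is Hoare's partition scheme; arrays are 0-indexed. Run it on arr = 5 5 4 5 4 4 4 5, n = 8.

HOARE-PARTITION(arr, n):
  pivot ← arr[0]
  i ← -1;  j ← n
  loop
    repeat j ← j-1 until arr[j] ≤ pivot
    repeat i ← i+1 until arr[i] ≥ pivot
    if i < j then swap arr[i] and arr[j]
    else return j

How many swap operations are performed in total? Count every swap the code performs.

pivot=5
j stops at 7 (5), i stops at 0 (5); swap ⇒ 5 5 4 5 4 4 4 5
j stops at 6 (4), i stops at 1 (5); swap ⇒ 5 4 4 5 4 4 5 5
j stops at 5 (4), i stops at 3 (5); swap ⇒ 5 4 4 4 4 5 5 5
j stops at 4, i stops at 5; i≥j ⇒ return 4. arr=5 4 4 4 4 5 5 5

3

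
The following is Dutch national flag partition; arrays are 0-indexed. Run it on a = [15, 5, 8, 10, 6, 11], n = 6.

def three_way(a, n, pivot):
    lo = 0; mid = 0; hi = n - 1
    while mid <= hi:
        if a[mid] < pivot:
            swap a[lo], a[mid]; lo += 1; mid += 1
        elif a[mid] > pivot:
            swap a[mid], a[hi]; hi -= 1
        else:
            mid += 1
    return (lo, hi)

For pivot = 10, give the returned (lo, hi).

pivot = 10; lo=0, mid=0, hi=5
a[mid]=15>10: swap a[0],a[5]; hi=4 → [11, 5, 8, 10, 6, 15]
a[mid]=11>10: swap a[0],a[4]; hi=3 → [6, 5, 8, 10, 11, 15]
a[mid]=6<10: swap a[0],a[0]; lo=1,mid=1 → [6, 5, 8, 10, 11, 15]
a[mid]=5<10: swap a[1],a[1]; lo=2,mid=2 → [6, 5, 8, 10, 11, 15]
a[mid]=8<10: swap a[2],a[2]; lo=3,mid=3 → [6, 5, 8, 10, 11, 15]
a[mid]=10=10: mid=4
end: lo=3, hi=3; a = [6, 5, 8, 10, 11, 15]

(3, 3)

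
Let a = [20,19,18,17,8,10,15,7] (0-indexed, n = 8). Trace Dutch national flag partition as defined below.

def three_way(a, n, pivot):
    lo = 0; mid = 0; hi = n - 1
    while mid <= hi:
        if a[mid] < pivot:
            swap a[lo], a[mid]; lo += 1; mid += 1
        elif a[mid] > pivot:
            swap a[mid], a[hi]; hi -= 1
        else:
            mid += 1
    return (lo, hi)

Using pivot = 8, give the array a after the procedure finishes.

[7,8,17,18,10,15,19,20]

lo=0 mid=0 hi=7
20>8: swap(0,7), hi=6 ⇒ [7,19,18,17,8,10,15,20]
7<8: swap(0,0), lo=1 mid=1 ⇒ [7,19,18,17,8,10,15,20]
19>8: swap(1,6), hi=5 ⇒ [7,15,18,17,8,10,19,20]
15>8: swap(1,5), hi=4 ⇒ [7,10,18,17,8,15,19,20]
10>8: swap(1,4), hi=3 ⇒ [7,8,18,17,10,15,19,20]
8=8: mid=2
18>8: swap(2,3), hi=2 ⇒ [7,8,17,18,10,15,19,20]
17>8: swap(2,2), hi=1 ⇒ [7,8,17,18,10,15,19,20]
done. lo=1 hi=1; a=[7,8,17,18,10,15,19,20]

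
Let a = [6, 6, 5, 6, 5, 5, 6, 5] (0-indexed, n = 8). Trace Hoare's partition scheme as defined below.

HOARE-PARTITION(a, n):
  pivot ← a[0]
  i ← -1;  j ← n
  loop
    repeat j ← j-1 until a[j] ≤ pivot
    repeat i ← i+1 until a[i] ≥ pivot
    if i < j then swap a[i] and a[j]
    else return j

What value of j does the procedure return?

4

pivot = a[0] = 6; i = -1, j = 8
j→7 (a[7]=5≤6), i→0 (a[0]=6≥6); i<j, swap → [5, 6, 5, 6, 5, 5, 6, 6]
j→6 (a[6]=6≤6), i→1 (a[1]=6≥6); i<j, swap → [5, 6, 5, 6, 5, 5, 6, 6]
j→5 (a[5]=5≤6), i→3 (a[3]=6≥6); i<j, swap → [5, 6, 5, 5, 5, 6, 6, 6]
j→4, i→5; i≥j, return j=4. a = [5, 6, 5, 5, 5, 6, 6, 6]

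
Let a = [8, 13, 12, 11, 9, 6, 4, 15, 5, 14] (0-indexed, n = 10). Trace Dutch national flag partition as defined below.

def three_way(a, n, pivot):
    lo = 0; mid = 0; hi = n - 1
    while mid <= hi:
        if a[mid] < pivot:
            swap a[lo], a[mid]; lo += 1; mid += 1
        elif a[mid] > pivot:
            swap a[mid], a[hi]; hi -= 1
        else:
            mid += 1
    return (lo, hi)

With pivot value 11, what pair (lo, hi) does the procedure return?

(5, 5)

lo=0 mid=0 hi=9
8<11: swap(0,0), lo=1 mid=1 ⇒ [8, 13, 12, 11, 9, 6, 4, 15, 5, 14]
13>11: swap(1,9), hi=8 ⇒ [8, 14, 12, 11, 9, 6, 4, 15, 5, 13]
14>11: swap(1,8), hi=7 ⇒ [8, 5, 12, 11, 9, 6, 4, 15, 14, 13]
5<11: swap(1,1), lo=2 mid=2 ⇒ [8, 5, 12, 11, 9, 6, 4, 15, 14, 13]
12>11: swap(2,7), hi=6 ⇒ [8, 5, 15, 11, 9, 6, 4, 12, 14, 13]
15>11: swap(2,6), hi=5 ⇒ [8, 5, 4, 11, 9, 6, 15, 12, 14, 13]
4<11: swap(2,2), lo=3 mid=3 ⇒ [8, 5, 4, 11, 9, 6, 15, 12, 14, 13]
11=11: mid=4
9<11: swap(3,4), lo=4 mid=5 ⇒ [8, 5, 4, 9, 11, 6, 15, 12, 14, 13]
6<11: swap(4,5), lo=5 mid=6 ⇒ [8, 5, 4, 9, 6, 11, 15, 12, 14, 13]
done. lo=5 hi=5; a=[8, 5, 4, 9, 6, 11, 15, 12, 14, 13]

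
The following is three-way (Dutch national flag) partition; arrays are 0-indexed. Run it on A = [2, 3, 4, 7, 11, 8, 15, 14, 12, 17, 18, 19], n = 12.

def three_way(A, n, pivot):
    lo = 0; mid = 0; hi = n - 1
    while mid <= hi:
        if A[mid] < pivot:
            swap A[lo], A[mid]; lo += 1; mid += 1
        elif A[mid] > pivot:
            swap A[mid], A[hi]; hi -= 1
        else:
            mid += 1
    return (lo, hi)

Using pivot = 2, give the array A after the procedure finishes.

pivot = 2; lo=0, mid=0, hi=11
A[mid]=2=2: mid=1
A[mid]=3>2: swap A[1],A[11]; hi=10 → [2, 19, 4, 7, 11, 8, 15, 14, 12, 17, 18, 3]
A[mid]=19>2: swap A[1],A[10]; hi=9 → [2, 18, 4, 7, 11, 8, 15, 14, 12, 17, 19, 3]
A[mid]=18>2: swap A[1],A[9]; hi=8 → [2, 17, 4, 7, 11, 8, 15, 14, 12, 18, 19, 3]
A[mid]=17>2: swap A[1],A[8]; hi=7 → [2, 12, 4, 7, 11, 8, 15, 14, 17, 18, 19, 3]
A[mid]=12>2: swap A[1],A[7]; hi=6 → [2, 14, 4, 7, 11, 8, 15, 12, 17, 18, 19, 3]
A[mid]=14>2: swap A[1],A[6]; hi=5 → [2, 15, 4, 7, 11, 8, 14, 12, 17, 18, 19, 3]
A[mid]=15>2: swap A[1],A[5]; hi=4 → [2, 8, 4, 7, 11, 15, 14, 12, 17, 18, 19, 3]
A[mid]=8>2: swap A[1],A[4]; hi=3 → [2, 11, 4, 7, 8, 15, 14, 12, 17, 18, 19, 3]
A[mid]=11>2: swap A[1],A[3]; hi=2 → [2, 7, 4, 11, 8, 15, 14, 12, 17, 18, 19, 3]
A[mid]=7>2: swap A[1],A[2]; hi=1 → [2, 4, 7, 11, 8, 15, 14, 12, 17, 18, 19, 3]
A[mid]=4>2: swap A[1],A[1]; hi=0 → [2, 4, 7, 11, 8, 15, 14, 12, 17, 18, 19, 3]
end: lo=0, hi=0; A = [2, 4, 7, 11, 8, 15, 14, 12, 17, 18, 19, 3]

[2, 4, 7, 11, 8, 15, 14, 12, 17, 18, 19, 3]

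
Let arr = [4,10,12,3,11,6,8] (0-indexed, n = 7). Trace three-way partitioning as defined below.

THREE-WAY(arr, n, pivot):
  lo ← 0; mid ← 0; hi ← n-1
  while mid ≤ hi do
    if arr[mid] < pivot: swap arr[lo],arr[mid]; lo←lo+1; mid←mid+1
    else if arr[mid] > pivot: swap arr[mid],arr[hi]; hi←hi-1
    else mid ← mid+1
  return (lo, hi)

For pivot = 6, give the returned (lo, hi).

pivot = 6; lo=0, mid=0, hi=6
arr[mid]=4<6: swap arr[0],arr[0]; lo=1,mid=1 → [4,10,12,3,11,6,8]
arr[mid]=10>6: swap arr[1],arr[6]; hi=5 → [4,8,12,3,11,6,10]
arr[mid]=8>6: swap arr[1],arr[5]; hi=4 → [4,6,12,3,11,8,10]
arr[mid]=6=6: mid=2
arr[mid]=12>6: swap arr[2],arr[4]; hi=3 → [4,6,11,3,12,8,10]
arr[mid]=11>6: swap arr[2],arr[3]; hi=2 → [4,6,3,11,12,8,10]
arr[mid]=3<6: swap arr[1],arr[2]; lo=2,mid=3 → [4,3,6,11,12,8,10]
end: lo=2, hi=2; arr = [4,3,6,11,12,8,10]

(2, 2)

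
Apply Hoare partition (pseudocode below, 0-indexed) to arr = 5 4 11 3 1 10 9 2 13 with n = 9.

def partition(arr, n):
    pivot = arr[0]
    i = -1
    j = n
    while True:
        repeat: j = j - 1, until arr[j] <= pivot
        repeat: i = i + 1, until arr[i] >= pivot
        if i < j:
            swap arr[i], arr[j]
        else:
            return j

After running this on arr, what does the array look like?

2 4 1 3 11 10 9 5 13

pivot = arr[0] = 5; i = -1, j = 9
j→7 (arr[7]=2≤5), i→0 (arr[0]=5≥5); i<j, swap → 2 4 11 3 1 10 9 5 13
j→4 (arr[4]=1≤5), i→2 (arr[2]=11≥5); i<j, swap → 2 4 1 3 11 10 9 5 13
j→3, i→4; i≥j, return j=3. arr = 2 4 1 3 11 10 9 5 13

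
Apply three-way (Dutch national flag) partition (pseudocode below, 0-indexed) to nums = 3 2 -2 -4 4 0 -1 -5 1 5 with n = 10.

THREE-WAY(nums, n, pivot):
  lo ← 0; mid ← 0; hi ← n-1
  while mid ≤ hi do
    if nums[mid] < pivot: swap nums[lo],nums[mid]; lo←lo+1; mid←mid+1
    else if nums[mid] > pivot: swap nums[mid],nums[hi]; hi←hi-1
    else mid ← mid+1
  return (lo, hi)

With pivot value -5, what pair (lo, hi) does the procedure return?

pivot = -5; lo=0, mid=0, hi=9
nums[mid]=3>-5: swap nums[0],nums[9]; hi=8 → 5 2 -2 -4 4 0 -1 -5 1 3
nums[mid]=5>-5: swap nums[0],nums[8]; hi=7 → 1 2 -2 -4 4 0 -1 -5 5 3
nums[mid]=1>-5: swap nums[0],nums[7]; hi=6 → -5 2 -2 -4 4 0 -1 1 5 3
nums[mid]=-5=-5: mid=1
nums[mid]=2>-5: swap nums[1],nums[6]; hi=5 → -5 -1 -2 -4 4 0 2 1 5 3
nums[mid]=-1>-5: swap nums[1],nums[5]; hi=4 → -5 0 -2 -4 4 -1 2 1 5 3
nums[mid]=0>-5: swap nums[1],nums[4]; hi=3 → -5 4 -2 -4 0 -1 2 1 5 3
nums[mid]=4>-5: swap nums[1],nums[3]; hi=2 → -5 -4 -2 4 0 -1 2 1 5 3
nums[mid]=-4>-5: swap nums[1],nums[2]; hi=1 → -5 -2 -4 4 0 -1 2 1 5 3
nums[mid]=-2>-5: swap nums[1],nums[1]; hi=0 → -5 -2 -4 4 0 -1 2 1 5 3
end: lo=0, hi=0; nums = -5 -2 -4 4 0 -1 2 1 5 3

(0, 0)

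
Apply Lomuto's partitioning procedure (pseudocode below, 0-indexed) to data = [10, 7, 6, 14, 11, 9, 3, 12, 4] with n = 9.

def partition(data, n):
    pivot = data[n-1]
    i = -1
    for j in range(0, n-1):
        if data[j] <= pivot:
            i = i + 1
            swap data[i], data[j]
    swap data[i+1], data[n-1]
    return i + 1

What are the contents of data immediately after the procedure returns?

pivot=4, i=-1
j=0: 10>4, skip
j=1: 7>4, skip
j=2: 6>4, skip
j=3: 14>4, skip
j=4: 11>4, skip
j=5: 9>4, skip
j=6: 3≤4, i=0, swap(0,6) ⇒ [3, 7, 6, 14, 11, 9, 10, 12, 4]
j=7: 12>4, skip
swap(1,8) ⇒ [3, 4, 6, 14, 11, 9, 10, 12, 7]; return 1

[3, 4, 6, 14, 11, 9, 10, 12, 7]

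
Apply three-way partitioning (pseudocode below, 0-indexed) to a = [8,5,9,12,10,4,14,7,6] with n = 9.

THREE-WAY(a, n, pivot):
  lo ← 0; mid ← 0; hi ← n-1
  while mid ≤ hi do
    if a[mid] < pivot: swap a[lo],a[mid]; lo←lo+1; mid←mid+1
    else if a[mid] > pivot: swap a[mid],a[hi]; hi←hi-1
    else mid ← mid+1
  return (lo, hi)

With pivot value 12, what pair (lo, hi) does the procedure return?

(7, 7)

pivot = 12; lo=0, mid=0, hi=8
a[mid]=8<12: swap a[0],a[0]; lo=1,mid=1 → [8,5,9,12,10,4,14,7,6]
a[mid]=5<12: swap a[1],a[1]; lo=2,mid=2 → [8,5,9,12,10,4,14,7,6]
a[mid]=9<12: swap a[2],a[2]; lo=3,mid=3 → [8,5,9,12,10,4,14,7,6]
a[mid]=12=12: mid=4
a[mid]=10<12: swap a[3],a[4]; lo=4,mid=5 → [8,5,9,10,12,4,14,7,6]
a[mid]=4<12: swap a[4],a[5]; lo=5,mid=6 → [8,5,9,10,4,12,14,7,6]
a[mid]=14>12: swap a[6],a[8]; hi=7 → [8,5,9,10,4,12,6,7,14]
a[mid]=6<12: swap a[5],a[6]; lo=6,mid=7 → [8,5,9,10,4,6,12,7,14]
a[mid]=7<12: swap a[6],a[7]; lo=7,mid=8 → [8,5,9,10,4,6,7,12,14]
end: lo=7, hi=7; a = [8,5,9,10,4,6,7,12,14]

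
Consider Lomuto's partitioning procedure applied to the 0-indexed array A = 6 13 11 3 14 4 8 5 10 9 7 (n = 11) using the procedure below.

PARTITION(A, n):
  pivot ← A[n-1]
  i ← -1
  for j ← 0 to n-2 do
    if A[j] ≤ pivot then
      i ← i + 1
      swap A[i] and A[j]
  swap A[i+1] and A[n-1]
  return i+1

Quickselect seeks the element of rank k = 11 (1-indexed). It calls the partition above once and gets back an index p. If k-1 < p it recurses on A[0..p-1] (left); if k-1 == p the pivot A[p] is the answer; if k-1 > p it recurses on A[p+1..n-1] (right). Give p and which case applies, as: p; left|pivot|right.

pivot=7, i=-1
j=0: 6≤7, i=0, swap(0,0) ⇒ 6 13 11 3 14 4 8 5 10 9 7
j=1: 13>7, skip
j=2: 11>7, skip
j=3: 3≤7, i=1, swap(1,3) ⇒ 6 3 11 13 14 4 8 5 10 9 7
j=4: 14>7, skip
j=5: 4≤7, i=2, swap(2,5) ⇒ 6 3 4 13 14 11 8 5 10 9 7
j=6: 8>7, skip
j=7: 5≤7, i=3, swap(3,7) ⇒ 6 3 4 5 14 11 8 13 10 9 7
j=8: 10>7, skip
j=9: 9>7, skip
swap(4,10) ⇒ 6 3 4 5 7 11 8 13 10 9 14; return 4
p = 4; k-1 = 10 > 4 ⇒ right

4; right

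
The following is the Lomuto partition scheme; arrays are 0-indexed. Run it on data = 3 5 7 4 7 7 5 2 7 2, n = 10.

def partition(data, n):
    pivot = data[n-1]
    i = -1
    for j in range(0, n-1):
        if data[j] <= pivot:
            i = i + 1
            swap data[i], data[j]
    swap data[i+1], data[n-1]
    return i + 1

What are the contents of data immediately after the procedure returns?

2 2 7 4 7 7 5 3 7 5

pivot=2, i=-1
j=0: 3>2, skip
j=1: 5>2, skip
j=2: 7>2, skip
j=3: 4>2, skip
j=4: 7>2, skip
j=5: 7>2, skip
j=6: 5>2, skip
j=7: 2≤2, i=0, swap(0,7) ⇒ 2 5 7 4 7 7 5 3 7 2
j=8: 7>2, skip
swap(1,9) ⇒ 2 2 7 4 7 7 5 3 7 5; return 1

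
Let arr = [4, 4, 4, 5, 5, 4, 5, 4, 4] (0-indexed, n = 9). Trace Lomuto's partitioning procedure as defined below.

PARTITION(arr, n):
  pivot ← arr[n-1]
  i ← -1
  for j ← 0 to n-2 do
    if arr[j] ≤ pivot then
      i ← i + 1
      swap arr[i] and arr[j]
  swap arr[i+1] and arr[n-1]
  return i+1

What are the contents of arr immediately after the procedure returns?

pivot = arr[8] = 4; i = -1
j=0: arr[0]=4 ≤ 4 → i=0, swap arr[0],arr[0] (no change) → [4, 4, 4, 5, 5, 4, 5, 4, 4]
j=1: arr[1]=4 ≤ 4 → i=1, swap arr[1],arr[1] (no change) → [4, 4, 4, 5, 5, 4, 5, 4, 4]
j=2: arr[2]=4 ≤ 4 → i=2, swap arr[2],arr[2] (no change) → [4, 4, 4, 5, 5, 4, 5, 4, 4]
j=3: arr[3]=5 > 4 → no swap
j=4: arr[4]=5 > 4 → no swap
j=5: arr[5]=4 ≤ 4 → i=3, swap arr[3],arr[5] → [4, 4, 4, 4, 5, 5, 5, 4, 4]
j=6: arr[6]=5 > 4 → no swap
j=7: arr[7]=4 ≤ 4 → i=4, swap arr[4],arr[7] → [4, 4, 4, 4, 4, 5, 5, 5, 4]
final swap arr[5],arr[8] → [4, 4, 4, 4, 4, 4, 5, 5, 5]; return 5

[4, 4, 4, 4, 4, 4, 5, 5, 5]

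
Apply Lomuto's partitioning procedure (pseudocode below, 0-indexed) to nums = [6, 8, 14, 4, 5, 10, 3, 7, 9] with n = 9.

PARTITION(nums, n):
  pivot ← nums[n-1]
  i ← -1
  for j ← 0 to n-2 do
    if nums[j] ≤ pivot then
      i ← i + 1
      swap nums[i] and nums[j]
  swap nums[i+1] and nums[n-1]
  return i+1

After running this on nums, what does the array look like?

pivot = nums[8] = 9; i = -1
j=0: nums[0]=6 ≤ 9 → i=0, swap nums[0],nums[0] (no change) → [6, 8, 14, 4, 5, 10, 3, 7, 9]
j=1: nums[1]=8 ≤ 9 → i=1, swap nums[1],nums[1] (no change) → [6, 8, 14, 4, 5, 10, 3, 7, 9]
j=2: nums[2]=14 > 9 → no swap
j=3: nums[3]=4 ≤ 9 → i=2, swap nums[2],nums[3] → [6, 8, 4, 14, 5, 10, 3, 7, 9]
j=4: nums[4]=5 ≤ 9 → i=3, swap nums[3],nums[4] → [6, 8, 4, 5, 14, 10, 3, 7, 9]
j=5: nums[5]=10 > 9 → no swap
j=6: nums[6]=3 ≤ 9 → i=4, swap nums[4],nums[6] → [6, 8, 4, 5, 3, 10, 14, 7, 9]
j=7: nums[7]=7 ≤ 9 → i=5, swap nums[5],nums[7] → [6, 8, 4, 5, 3, 7, 14, 10, 9]
final swap nums[6],nums[8] → [6, 8, 4, 5, 3, 7, 9, 10, 14]; return 6

[6, 8, 4, 5, 3, 7, 9, 10, 14]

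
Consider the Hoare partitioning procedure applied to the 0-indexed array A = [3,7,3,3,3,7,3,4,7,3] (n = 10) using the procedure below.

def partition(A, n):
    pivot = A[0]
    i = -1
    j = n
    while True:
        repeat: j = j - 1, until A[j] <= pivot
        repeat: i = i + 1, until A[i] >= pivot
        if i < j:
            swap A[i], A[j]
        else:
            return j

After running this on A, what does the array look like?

[3,3,3,3,3,7,7,4,7,3]

pivot=3
j stops at 9 (3), i stops at 0 (3); swap ⇒ [3,7,3,3,3,7,3,4,7,3]
j stops at 6 (3), i stops at 1 (7); swap ⇒ [3,3,3,3,3,7,7,4,7,3]
j stops at 4 (3), i stops at 2 (3); swap ⇒ [3,3,3,3,3,7,7,4,7,3]
j stops at 3, i stops at 3; i≥j ⇒ return 3. A=[3,3,3,3,3,7,7,4,7,3]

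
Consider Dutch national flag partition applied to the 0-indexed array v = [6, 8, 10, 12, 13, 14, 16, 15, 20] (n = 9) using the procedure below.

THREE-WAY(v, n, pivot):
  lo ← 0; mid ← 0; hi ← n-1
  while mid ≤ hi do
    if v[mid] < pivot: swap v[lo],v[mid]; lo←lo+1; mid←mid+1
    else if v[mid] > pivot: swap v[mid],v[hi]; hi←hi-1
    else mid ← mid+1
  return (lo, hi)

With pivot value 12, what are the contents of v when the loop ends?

[6, 8, 10, 12, 14, 16, 15, 20, 13]

pivot = 12; lo=0, mid=0, hi=8
v[mid]=6<12: swap v[0],v[0]; lo=1,mid=1 → [6, 8, 10, 12, 13, 14, 16, 15, 20]
v[mid]=8<12: swap v[1],v[1]; lo=2,mid=2 → [6, 8, 10, 12, 13, 14, 16, 15, 20]
v[mid]=10<12: swap v[2],v[2]; lo=3,mid=3 → [6, 8, 10, 12, 13, 14, 16, 15, 20]
v[mid]=12=12: mid=4
v[mid]=13>12: swap v[4],v[8]; hi=7 → [6, 8, 10, 12, 20, 14, 16, 15, 13]
v[mid]=20>12: swap v[4],v[7]; hi=6 → [6, 8, 10, 12, 15, 14, 16, 20, 13]
v[mid]=15>12: swap v[4],v[6]; hi=5 → [6, 8, 10, 12, 16, 14, 15, 20, 13]
v[mid]=16>12: swap v[4],v[5]; hi=4 → [6, 8, 10, 12, 14, 16, 15, 20, 13]
v[mid]=14>12: swap v[4],v[4]; hi=3 → [6, 8, 10, 12, 14, 16, 15, 20, 13]
end: lo=3, hi=3; v = [6, 8, 10, 12, 14, 16, 15, 20, 13]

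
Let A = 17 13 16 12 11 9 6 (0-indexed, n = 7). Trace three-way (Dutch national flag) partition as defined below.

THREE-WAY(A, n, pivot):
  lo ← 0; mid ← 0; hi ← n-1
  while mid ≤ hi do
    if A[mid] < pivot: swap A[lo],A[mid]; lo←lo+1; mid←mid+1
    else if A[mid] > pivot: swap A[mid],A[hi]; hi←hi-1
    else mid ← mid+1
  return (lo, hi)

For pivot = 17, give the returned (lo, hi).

(6, 6)

pivot = 17; lo=0, mid=0, hi=6
A[mid]=17=17: mid=1
A[mid]=13<17: swap A[0],A[1]; lo=1,mid=2 → 13 17 16 12 11 9 6
A[mid]=16<17: swap A[1],A[2]; lo=2,mid=3 → 13 16 17 12 11 9 6
A[mid]=12<17: swap A[2],A[3]; lo=3,mid=4 → 13 16 12 17 11 9 6
A[mid]=11<17: swap A[3],A[4]; lo=4,mid=5 → 13 16 12 11 17 9 6
A[mid]=9<17: swap A[4],A[5]; lo=5,mid=6 → 13 16 12 11 9 17 6
A[mid]=6<17: swap A[5],A[6]; lo=6,mid=7 → 13 16 12 11 9 6 17
end: lo=6, hi=6; A = 13 16 12 11 9 6 17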